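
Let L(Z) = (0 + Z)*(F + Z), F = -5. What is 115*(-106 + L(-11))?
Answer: 8050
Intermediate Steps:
L(Z) = Z*(-5 + Z) (L(Z) = (0 + Z)*(-5 + Z) = Z*(-5 + Z))
115*(-106 + L(-11)) = 115*(-106 - 11*(-5 - 11)) = 115*(-106 - 11*(-16)) = 115*(-106 + 176) = 115*70 = 8050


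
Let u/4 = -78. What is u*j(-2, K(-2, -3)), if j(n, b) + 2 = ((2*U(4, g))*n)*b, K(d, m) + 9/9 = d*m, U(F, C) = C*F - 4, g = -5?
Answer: -149136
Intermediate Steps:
U(F, C) = -4 + C*F
K(d, m) = -1 + d*m
j(n, b) = -2 - 48*b*n (j(n, b) = -2 + ((2*(-4 - 5*4))*n)*b = -2 + ((2*(-4 - 20))*n)*b = -2 + ((2*(-24))*n)*b = -2 + (-48*n)*b = -2 - 48*b*n)
u = -312 (u = 4*(-78) = -312)
u*j(-2, K(-2, -3)) = -312*(-2 - 48*(-1 - 2*(-3))*(-2)) = -312*(-2 - 48*(-1 + 6)*(-2)) = -312*(-2 - 48*5*(-2)) = -312*(-2 + 480) = -312*478 = -149136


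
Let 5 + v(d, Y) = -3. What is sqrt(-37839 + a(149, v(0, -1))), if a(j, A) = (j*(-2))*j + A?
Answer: I*sqrt(82249) ≈ 286.79*I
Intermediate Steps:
v(d, Y) = -8 (v(d, Y) = -5 - 3 = -8)
a(j, A) = A - 2*j**2 (a(j, A) = (-2*j)*j + A = -2*j**2 + A = A - 2*j**2)
sqrt(-37839 + a(149, v(0, -1))) = sqrt(-37839 + (-8 - 2*149**2)) = sqrt(-37839 + (-8 - 2*22201)) = sqrt(-37839 + (-8 - 44402)) = sqrt(-37839 - 44410) = sqrt(-82249) = I*sqrt(82249)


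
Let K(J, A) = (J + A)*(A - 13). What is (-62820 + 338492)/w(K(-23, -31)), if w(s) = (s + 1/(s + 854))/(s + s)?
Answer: 4231278501120/7674481 ≈ 5.5134e+5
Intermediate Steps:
K(J, A) = (-13 + A)*(A + J) (K(J, A) = (A + J)*(-13 + A) = (-13 + A)*(A + J))
w(s) = (s + 1/(854 + s))/(2*s) (w(s) = (s + 1/(854 + s))/((2*s)) = (s + 1/(854 + s))*(1/(2*s)) = (s + 1/(854 + s))/(2*s))
(-62820 + 338492)/w(K(-23, -31)) = (-62820 + 338492)/(((1 + ((-31)**2 - 13*(-31) - 13*(-23) - 31*(-23))**2 + 854*((-31)**2 - 13*(-31) - 13*(-23) - 31*(-23)))/(2*((-31)**2 - 13*(-31) - 13*(-23) - 31*(-23))*(854 + ((-31)**2 - 13*(-31) - 13*(-23) - 31*(-23)))))) = 275672/(((1 + (961 + 403 + 299 + 713)**2 + 854*(961 + 403 + 299 + 713))/(2*(961 + 403 + 299 + 713)*(854 + (961 + 403 + 299 + 713))))) = 275672/(((1/2)*(1 + 2376**2 + 854*2376)/(2376*(854 + 2376)))) = 275672/(((1/2)*(1/2376)*(1 + 5645376 + 2029104)/3230)) = 275672/(((1/2)*(1/2376)*(1/3230)*7674481)) = 275672/(7674481/15348960) = 275672*(15348960/7674481) = 4231278501120/7674481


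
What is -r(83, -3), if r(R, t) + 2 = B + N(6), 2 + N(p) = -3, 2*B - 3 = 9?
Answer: 1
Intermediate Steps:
B = 6 (B = 3/2 + (1/2)*9 = 3/2 + 9/2 = 6)
N(p) = -5 (N(p) = -2 - 3 = -5)
r(R, t) = -1 (r(R, t) = -2 + (6 - 5) = -2 + 1 = -1)
-r(83, -3) = -1*(-1) = 1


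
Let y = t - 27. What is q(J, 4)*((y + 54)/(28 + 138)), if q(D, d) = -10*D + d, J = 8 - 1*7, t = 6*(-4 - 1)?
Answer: 9/83 ≈ 0.10843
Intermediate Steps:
t = -30 (t = 6*(-5) = -30)
J = 1 (J = 8 - 7 = 1)
q(D, d) = d - 10*D
y = -57 (y = -30 - 27 = -57)
q(J, 4)*((y + 54)/(28 + 138)) = (4 - 10*1)*((-57 + 54)/(28 + 138)) = (4 - 10)*(-3/166) = -(-18)/166 = -6*(-3/166) = 9/83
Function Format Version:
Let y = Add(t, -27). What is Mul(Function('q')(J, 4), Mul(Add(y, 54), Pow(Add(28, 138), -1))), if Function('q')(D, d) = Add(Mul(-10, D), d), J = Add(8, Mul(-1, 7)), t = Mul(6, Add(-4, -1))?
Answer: Rational(9, 83) ≈ 0.10843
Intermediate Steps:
t = -30 (t = Mul(6, -5) = -30)
J = 1 (J = Add(8, -7) = 1)
Function('q')(D, d) = Add(d, Mul(-10, D))
y = -57 (y = Add(-30, -27) = -57)
Mul(Function('q')(J, 4), Mul(Add(y, 54), Pow(Add(28, 138), -1))) = Mul(Add(4, Mul(-10, 1)), Mul(Add(-57, 54), Pow(Add(28, 138), -1))) = Mul(Add(4, -10), Mul(-3, Pow(166, -1))) = Mul(-6, Mul(-3, Rational(1, 166))) = Mul(-6, Rational(-3, 166)) = Rational(9, 83)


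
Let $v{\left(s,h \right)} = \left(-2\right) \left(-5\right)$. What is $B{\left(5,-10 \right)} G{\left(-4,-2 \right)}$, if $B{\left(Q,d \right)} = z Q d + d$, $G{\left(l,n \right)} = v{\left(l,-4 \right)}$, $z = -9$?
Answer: $4400$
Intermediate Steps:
$v{\left(s,h \right)} = 10$
$G{\left(l,n \right)} = 10$
$B{\left(Q,d \right)} = d - 9 Q d$ ($B{\left(Q,d \right)} = - 9 Q d + d = d - 9 Q d$)
$B{\left(5,-10 \right)} G{\left(-4,-2 \right)} = - 10 \left(1 - 45\right) 10 = \left(-10\right) \left(-44\right) 10 = 440 \cdot 10 = 4400$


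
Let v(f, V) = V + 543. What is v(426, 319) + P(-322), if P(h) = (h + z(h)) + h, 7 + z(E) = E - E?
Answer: 211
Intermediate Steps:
z(E) = -7 (z(E) = -7 + (E - E) = -7 + 0 = -7)
P(h) = -7 + 2*h (P(h) = (h - 7) + h = (-7 + h) + h = -7 + 2*h)
v(f, V) = 543 + V
v(426, 319) + P(-322) = (543 + 319) + (-7 + 2*(-322)) = 862 + (-7 - 644) = 862 - 651 = 211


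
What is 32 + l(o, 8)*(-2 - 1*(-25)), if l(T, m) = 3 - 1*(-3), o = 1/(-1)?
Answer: 170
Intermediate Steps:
o = -1 (o = 1*(-1) = -1)
l(T, m) = 6 (l(T, m) = 3 + 3 = 6)
32 + l(o, 8)*(-2 - 1*(-25)) = 32 + 6*(-2 - 1*(-25)) = 32 + 6*(-2 + 25) = 32 + 6*23 = 32 + 138 = 170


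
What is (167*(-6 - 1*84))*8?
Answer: -120240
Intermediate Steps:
(167*(-6 - 1*84))*8 = (167*(-6 - 84))*8 = (167*(-90))*8 = -15030*8 = -120240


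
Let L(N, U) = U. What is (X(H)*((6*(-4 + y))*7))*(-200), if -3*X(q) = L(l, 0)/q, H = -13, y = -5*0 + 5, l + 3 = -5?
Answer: 0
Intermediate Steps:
l = -8 (l = -3 - 5 = -8)
y = 5 (y = 0 + 5 = 5)
X(q) = 0 (X(q) = -0/q = -⅓*0 = 0)
(X(H)*((6*(-4 + y))*7))*(-200) = (0*((6*(-4 + 5))*7))*(-200) = (0*((6*1)*7))*(-200) = (0*(6*7))*(-200) = (0*42)*(-200) = 0*(-200) = 0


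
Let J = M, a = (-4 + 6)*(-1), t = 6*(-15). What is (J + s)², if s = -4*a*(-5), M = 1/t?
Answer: 12967201/8100 ≈ 1600.9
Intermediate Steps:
t = -90
a = -2 (a = 2*(-1) = -2)
M = -1/90 (M = 1/(-90) = -1/90 ≈ -0.011111)
J = -1/90 ≈ -0.011111
s = -40 (s = -4*(-2)*(-5) = 8*(-5) = -40)
(J + s)² = (-1/90 - 40)² = (-3601/90)² = 12967201/8100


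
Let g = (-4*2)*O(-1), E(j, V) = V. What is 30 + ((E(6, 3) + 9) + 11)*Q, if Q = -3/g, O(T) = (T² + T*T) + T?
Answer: 309/8 ≈ 38.625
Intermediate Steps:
O(T) = T + 2*T² (O(T) = (T² + T²) + T = 2*T² + T = T + 2*T²)
g = -8 (g = (-4*2)*(-(1 + 2*(-1))) = -(-8)*(1 - 2) = -(-8)*(-1) = -8*1 = -8)
Q = 3/8 (Q = -3/(-8) = -3*(-⅛) = 3/8 ≈ 0.37500)
30 + ((E(6, 3) + 9) + 11)*Q = 30 + ((3 + 9) + 11)*(3/8) = 30 + (12 + 11)*(3/8) = 30 + 23*(3/8) = 30 + 69/8 = 309/8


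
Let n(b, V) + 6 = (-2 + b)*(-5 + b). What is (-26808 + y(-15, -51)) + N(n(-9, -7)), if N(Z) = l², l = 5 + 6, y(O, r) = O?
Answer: -26702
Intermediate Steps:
l = 11
n(b, V) = -6 + (-5 + b)*(-2 + b) (n(b, V) = -6 + (-2 + b)*(-5 + b) = -6 + (-5 + b)*(-2 + b))
N(Z) = 121 (N(Z) = 11² = 121)
(-26808 + y(-15, -51)) + N(n(-9, -7)) = (-26808 - 15) + 121 = -26823 + 121 = -26702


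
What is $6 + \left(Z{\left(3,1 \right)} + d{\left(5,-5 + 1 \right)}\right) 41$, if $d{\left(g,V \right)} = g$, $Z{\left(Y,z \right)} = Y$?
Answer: $334$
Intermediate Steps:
$6 + \left(Z{\left(3,1 \right)} + d{\left(5,-5 + 1 \right)}\right) 41 = 6 + \left(3 + 5\right) 41 = 6 + 8 \cdot 41 = 6 + 328 = 334$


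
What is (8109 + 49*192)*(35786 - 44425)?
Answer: -151329363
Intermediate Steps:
(8109 + 49*192)*(35786 - 44425) = (8109 + 9408)*(-8639) = 17517*(-8639) = -151329363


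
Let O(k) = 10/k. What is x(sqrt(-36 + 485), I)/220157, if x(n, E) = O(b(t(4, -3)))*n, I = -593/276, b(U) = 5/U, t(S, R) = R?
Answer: -6*sqrt(449)/220157 ≈ -0.00057749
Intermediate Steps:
I = -593/276 (I = -593*1/276 = -593/276 ≈ -2.1486)
x(n, E) = -6*n (x(n, E) = (10/((5/(-3))))*n = (10/((5*(-1/3))))*n = (10/(-5/3))*n = (10*(-3/5))*n = -6*n)
x(sqrt(-36 + 485), I)/220157 = -6*sqrt(-36 + 485)/220157 = -6*sqrt(449)*(1/220157) = -6*sqrt(449)/220157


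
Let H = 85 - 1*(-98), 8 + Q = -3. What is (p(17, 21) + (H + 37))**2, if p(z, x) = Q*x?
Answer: 121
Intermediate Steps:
Q = -11 (Q = -8 - 3 = -11)
p(z, x) = -11*x
H = 183 (H = 85 + 98 = 183)
(p(17, 21) + (H + 37))**2 = (-11*21 + (183 + 37))**2 = (-231 + 220)**2 = (-11)**2 = 121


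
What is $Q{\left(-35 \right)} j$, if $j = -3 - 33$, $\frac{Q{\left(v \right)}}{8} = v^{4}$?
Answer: $-432180000$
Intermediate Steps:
$Q{\left(v \right)} = 8 v^{4}$
$j = -36$
$Q{\left(-35 \right)} j = 8 \left(-35\right)^{4} \left(-36\right) = 8 \cdot 1500625 \left(-36\right) = 12005000 \left(-36\right) = -432180000$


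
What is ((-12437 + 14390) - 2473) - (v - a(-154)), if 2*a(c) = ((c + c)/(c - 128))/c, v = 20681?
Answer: -5978683/282 ≈ -21201.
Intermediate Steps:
a(c) = 1/(-128 + c) (a(c) = (((c + c)/(c - 128))/c)/2 = (((2*c)/(-128 + c))/c)/2 = ((2*c/(-128 + c))/c)/2 = (2/(-128 + c))/2 = 1/(-128 + c))
((-12437 + 14390) - 2473) - (v - a(-154)) = ((-12437 + 14390) - 2473) - (20681 - 1/(-128 - 154)) = (1953 - 2473) - (20681 - 1/(-282)) = -520 - (20681 - 1*(-1/282)) = -520 - (20681 + 1/282) = -520 - 1*5832043/282 = -520 - 5832043/282 = -5978683/282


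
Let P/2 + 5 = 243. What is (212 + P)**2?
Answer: 473344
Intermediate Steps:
P = 476 (P = -10 + 2*243 = -10 + 486 = 476)
(212 + P)**2 = (212 + 476)**2 = 688**2 = 473344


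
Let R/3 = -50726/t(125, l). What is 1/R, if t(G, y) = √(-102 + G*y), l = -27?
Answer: -I*√3477/152178 ≈ -0.00038748*I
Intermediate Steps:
R = 50726*I*√3477/1159 (R = 3*(-50726/√(-102 + 125*(-27))) = 3*(-50726/√(-102 - 3375)) = 3*(-50726*(-I*√3477/3477)) = 3*(-(-50726)*I*√3477/3477) = 3*(50726*I*√3477/3477) = 50726*I*√3477/1159 ≈ 2580.8*I)
1/R = 1/(50726*I*√3477/1159) = -I*√3477/152178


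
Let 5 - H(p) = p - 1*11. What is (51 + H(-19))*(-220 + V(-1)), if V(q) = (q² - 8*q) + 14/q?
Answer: -19350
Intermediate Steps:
V(q) = q² - 8*q + 14/q
H(p) = 16 - p (H(p) = 5 - (p - 1*11) = 5 - (p - 11) = 5 - (-11 + p) = 5 + (11 - p) = 16 - p)
(51 + H(-19))*(-220 + V(-1)) = (51 + (16 - 1*(-19)))*(-220 + (14 + (-1)²*(-8 - 1))/(-1)) = (51 + (16 + 19))*(-220 - (14 + 1*(-9))) = (51 + 35)*(-220 - (14 - 9)) = 86*(-220 - 1*5) = 86*(-220 - 5) = 86*(-225) = -19350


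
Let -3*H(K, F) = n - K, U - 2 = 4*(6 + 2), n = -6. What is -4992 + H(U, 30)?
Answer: -14936/3 ≈ -4978.7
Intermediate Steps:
U = 34 (U = 2 + 4*(6 + 2) = 2 + 4*8 = 2 + 32 = 34)
H(K, F) = 2 + K/3 (H(K, F) = -(-6 - K)/3 = 2 + K/3)
-4992 + H(U, 30) = -4992 + (2 + (⅓)*34) = -4992 + (2 + 34/3) = -4992 + 40/3 = -14936/3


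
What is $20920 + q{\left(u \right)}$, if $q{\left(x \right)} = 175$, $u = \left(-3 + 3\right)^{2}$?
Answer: $21095$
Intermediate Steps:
$u = 0$ ($u = 0^{2} = 0$)
$20920 + q{\left(u \right)} = 20920 + 175 = 21095$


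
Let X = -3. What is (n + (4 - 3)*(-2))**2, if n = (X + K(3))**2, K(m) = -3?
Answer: 1156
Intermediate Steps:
n = 36 (n = (-3 - 3)**2 = (-6)**2 = 36)
(n + (4 - 3)*(-2))**2 = (36 + (4 - 3)*(-2))**2 = (36 + 1*(-2))**2 = (36 - 2)**2 = 34**2 = 1156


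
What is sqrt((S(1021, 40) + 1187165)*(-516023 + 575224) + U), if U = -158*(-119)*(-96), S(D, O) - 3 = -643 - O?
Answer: sqrt(70239293493) ≈ 2.6503e+5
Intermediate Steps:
S(D, O) = -640 - O (S(D, O) = 3 + (-643 - O) = -640 - O)
U = -1804992 (U = 18802*(-96) = -1804992)
sqrt((S(1021, 40) + 1187165)*(-516023 + 575224) + U) = sqrt(((-640 - 1*40) + 1187165)*(-516023 + 575224) - 1804992) = sqrt(((-640 - 40) + 1187165)*59201 - 1804992) = sqrt((-680 + 1187165)*59201 - 1804992) = sqrt(1186485*59201 - 1804992) = sqrt(70241098485 - 1804992) = sqrt(70239293493)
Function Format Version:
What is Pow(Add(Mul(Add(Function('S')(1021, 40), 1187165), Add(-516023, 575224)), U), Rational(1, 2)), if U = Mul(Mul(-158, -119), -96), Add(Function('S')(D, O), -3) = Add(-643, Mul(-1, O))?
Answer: Pow(70239293493, Rational(1, 2)) ≈ 2.6503e+5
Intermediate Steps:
Function('S')(D, O) = Add(-640, Mul(-1, O)) (Function('S')(D, O) = Add(3, Add(-643, Mul(-1, O))) = Add(-640, Mul(-1, O)))
U = -1804992 (U = Mul(18802, -96) = -1804992)
Pow(Add(Mul(Add(Function('S')(1021, 40), 1187165), Add(-516023, 575224)), U), Rational(1, 2)) = Pow(Add(Mul(Add(Add(-640, Mul(-1, 40)), 1187165), Add(-516023, 575224)), -1804992), Rational(1, 2)) = Pow(Add(Mul(Add(Add(-640, -40), 1187165), 59201), -1804992), Rational(1, 2)) = Pow(Add(Mul(Add(-680, 1187165), 59201), -1804992), Rational(1, 2)) = Pow(Add(Mul(1186485, 59201), -1804992), Rational(1, 2)) = Pow(Add(70241098485, -1804992), Rational(1, 2)) = Pow(70239293493, Rational(1, 2))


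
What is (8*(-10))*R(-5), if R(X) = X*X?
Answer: -2000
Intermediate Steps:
R(X) = X²
(8*(-10))*R(-5) = (8*(-10))*(-5)² = -80*25 = -2000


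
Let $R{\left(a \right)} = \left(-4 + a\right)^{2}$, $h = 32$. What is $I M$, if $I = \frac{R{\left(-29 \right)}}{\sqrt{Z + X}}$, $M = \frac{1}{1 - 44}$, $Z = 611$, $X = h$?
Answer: $- \frac{1089 \sqrt{643}}{27649} \approx -0.99874$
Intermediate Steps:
$X = 32$
$M = - \frac{1}{43}$ ($M = \frac{1}{-43} = - \frac{1}{43} \approx -0.023256$)
$I = \frac{1089 \sqrt{643}}{643}$ ($I = \frac{\left(-4 - 29\right)^{2}}{\sqrt{611 + 32}} = \frac{\left(-33\right)^{2}}{\sqrt{643}} = 1089 \frac{\sqrt{643}}{643} = \frac{1089 \sqrt{643}}{643} \approx 42.946$)
$I M = \frac{1089 \sqrt{643}}{643} \left(- \frac{1}{43}\right) = - \frac{1089 \sqrt{643}}{27649}$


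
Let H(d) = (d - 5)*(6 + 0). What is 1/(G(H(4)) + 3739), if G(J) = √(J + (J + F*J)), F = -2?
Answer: 1/3739 ≈ 0.00026745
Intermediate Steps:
H(d) = -30 + 6*d (H(d) = (-5 + d)*6 = -30 + 6*d)
G(J) = 0 (G(J) = √(J + (J - 2*J)) = √(J - J) = √0 = 0)
1/(G(H(4)) + 3739) = 1/(0 + 3739) = 1/3739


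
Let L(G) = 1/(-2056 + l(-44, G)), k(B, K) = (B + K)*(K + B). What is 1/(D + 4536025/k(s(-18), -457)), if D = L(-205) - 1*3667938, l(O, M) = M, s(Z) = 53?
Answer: -369031376/1353573951433379 ≈ -2.7263e-7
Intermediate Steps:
k(B, K) = (B + K)² (k(B, K) = (B + K)*(B + K) = (B + K)²)
L(G) = 1/(-2056 + G)
D = -8293207819/2261 (D = 1/(-2056 - 205) - 1*3667938 = 1/(-2261) - 3667938 = -1/2261 - 3667938 = -8293207819/2261 ≈ -3.6679e+6)
1/(D + 4536025/k(s(-18), -457)) = 1/(-8293207819/2261 + 4536025/((53 - 457)²)) = 1/(-8293207819/2261 + 4536025/((-404)²)) = 1/(-8293207819/2261 + 4536025/163216) = 1/(-1353573951433379/369031376) = -369031376/1353573951433379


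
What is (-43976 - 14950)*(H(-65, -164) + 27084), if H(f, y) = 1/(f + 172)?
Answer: -170766899814/107 ≈ -1.5960e+9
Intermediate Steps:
H(f, y) = 1/(172 + f)
(-43976 - 14950)*(H(-65, -164) + 27084) = (-43976 - 14950)*(1/(172 - 65) + 27084) = -58926*(1/107 + 27084) = -58926*2897989/107 = -170766899814/107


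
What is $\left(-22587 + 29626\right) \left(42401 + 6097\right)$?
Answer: $341377422$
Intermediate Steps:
$\left(-22587 + 29626\right) \left(42401 + 6097\right) = 7039 \cdot 48498 = 341377422$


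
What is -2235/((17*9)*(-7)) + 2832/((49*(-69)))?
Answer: 71801/57477 ≈ 1.2492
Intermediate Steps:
-2235/((17*9)*(-7)) + 2832/((49*(-69))) = -2235/(153*(-7)) + 2832/(-3381) = -2235/(-1071) + 2832*(-1/3381) = -2235*(-1/1071) - 944/1127 = 745/357 - 944/1127 = 71801/57477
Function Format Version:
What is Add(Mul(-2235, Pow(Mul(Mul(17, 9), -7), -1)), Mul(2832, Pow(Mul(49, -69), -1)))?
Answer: Rational(71801, 57477) ≈ 1.2492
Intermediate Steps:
Add(Mul(-2235, Pow(Mul(Mul(17, 9), -7), -1)), Mul(2832, Pow(Mul(49, -69), -1))) = Add(Mul(-2235, Pow(Mul(153, -7), -1)), Mul(2832, Pow(-3381, -1))) = Add(Mul(-2235, Pow(-1071, -1)), Mul(2832, Rational(-1, 3381))) = Add(Mul(-2235, Rational(-1, 1071)), Rational(-944, 1127)) = Add(Rational(745, 357), Rational(-944, 1127)) = Rational(71801, 57477)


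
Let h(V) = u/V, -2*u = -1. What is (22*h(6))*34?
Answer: 187/3 ≈ 62.333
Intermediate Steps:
u = ½ (u = -½*(-1) = ½ ≈ 0.50000)
h(V) = 1/(2*V)
(22*h(6))*34 = (22*((½)/6))*34 = (22*((½)*(⅙)))*34 = (22*(1/12))*34 = (11/6)*34 = 187/3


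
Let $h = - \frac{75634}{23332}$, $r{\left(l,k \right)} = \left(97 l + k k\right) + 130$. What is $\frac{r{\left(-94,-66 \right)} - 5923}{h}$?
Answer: $\frac{123134630}{37817} \approx 3256.1$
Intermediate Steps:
$r{\left(l,k \right)} = 130 + k^{2} + 97 l$ ($r{\left(l,k \right)} = \left(97 l + k^{2}\right) + 130 = \left(k^{2} + 97 l\right) + 130 = 130 + k^{2} + 97 l$)
$h = - \frac{37817}{11666}$ ($h = \left(-75634\right) \frac{1}{23332} = - \frac{37817}{11666} \approx -3.2416$)
$\frac{r{\left(-94,-66 \right)} - 5923}{h} = \frac{\left(130 + \left(-66\right)^{2} + 97 \left(-94\right)\right) - 5923}{- \frac{37817}{11666}} = \left(\left(130 + 4356 - 9118\right) - 5923\right) \left(- \frac{11666}{37817}\right) = \left(-4632 - 5923\right) \left(- \frac{11666}{37817}\right) = \left(-10555\right) \left(- \frac{11666}{37817}\right) = \frac{123134630}{37817}$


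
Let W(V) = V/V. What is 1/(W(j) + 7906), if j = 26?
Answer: 1/7907 ≈ 0.00012647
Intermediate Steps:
W(V) = 1
1/(W(j) + 7906) = 1/(1 + 7906) = 1/7907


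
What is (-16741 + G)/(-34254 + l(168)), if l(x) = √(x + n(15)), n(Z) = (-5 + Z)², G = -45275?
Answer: 265537008/146667031 + 15504*√67/146667031 ≈ 1.8113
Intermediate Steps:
l(x) = √(100 + x) (l(x) = √(x + (-5 + 15)²) = √(x + 10²) = √(x + 100) = √(100 + x))
(-16741 + G)/(-34254 + l(168)) = (-16741 - 45275)/(-34254 + √(100 + 168)) = -62016/(-34254 + √268) = -62016/(-34254 + 2*√67)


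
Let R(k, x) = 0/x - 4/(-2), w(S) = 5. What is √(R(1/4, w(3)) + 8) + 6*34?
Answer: 204 + √10 ≈ 207.16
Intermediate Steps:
R(k, x) = 2 (R(k, x) = 0 - 4*(-½) = 0 + 2 = 2)
√(R(1/4, w(3)) + 8) + 6*34 = √(2 + 8) + 6*34 = √10 + 204 = 204 + √10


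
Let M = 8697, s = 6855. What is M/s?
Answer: 2899/2285 ≈ 1.2687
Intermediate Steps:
M/s = 8697/6855 = 8697*(1/6855) = 2899/2285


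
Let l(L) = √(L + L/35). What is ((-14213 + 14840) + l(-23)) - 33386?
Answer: -32759 + 6*I*√805/35 ≈ -32759.0 + 4.8639*I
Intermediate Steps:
l(L) = 6*√35*√L/35 (l(L) = √(L + L*(1/35)) = √(L + L/35) = √(36*L/35) = 6*√35*√L/35)
((-14213 + 14840) + l(-23)) - 33386 = ((-14213 + 14840) + 6*√35*√(-23)/35) - 33386 = (627 + 6*√35*(I*√23)/35) - 33386 = (627 + 6*I*√805/35) - 33386 = -32759 + 6*I*√805/35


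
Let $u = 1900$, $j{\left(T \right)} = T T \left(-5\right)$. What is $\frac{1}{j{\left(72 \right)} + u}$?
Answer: $- \frac{1}{24020} \approx -4.1632 \cdot 10^{-5}$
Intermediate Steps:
$j{\left(T \right)} = - 5 T^{2}$ ($j{\left(T \right)} = T^{2} \left(-5\right) = - 5 T^{2}$)
$\frac{1}{j{\left(72 \right)} + u} = \frac{1}{- 5 \cdot 72^{2} + 1900} = \frac{1}{\left(-5\right) 5184 + 1900} = \frac{1}{-25920 + 1900} = \frac{1}{-24020} = - \frac{1}{24020}$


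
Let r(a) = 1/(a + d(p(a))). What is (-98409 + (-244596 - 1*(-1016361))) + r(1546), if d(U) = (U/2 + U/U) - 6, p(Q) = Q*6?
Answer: 4160666725/6179 ≈ 6.7336e+5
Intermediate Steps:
p(Q) = 6*Q
d(U) = -5 + U/2 (d(U) = (U*(1/2) + 1) - 6 = (U/2 + 1) - 6 = (1 + U/2) - 6 = -5 + U/2)
r(a) = 1/(-5 + 4*a) (r(a) = 1/(a + (-5 + (6*a)/2)) = 1/(a + (-5 + 3*a)) = 1/(-5 + 4*a))
(-98409 + (-244596 - 1*(-1016361))) + r(1546) = (-98409 + (-244596 - 1*(-1016361))) + 1/(-5 + 4*1546) = (-98409 + (-244596 + 1016361)) + 1/(-5 + 6184) = (-98409 + 771765) + 1/6179 = 673356 + 1/6179 = 4160666725/6179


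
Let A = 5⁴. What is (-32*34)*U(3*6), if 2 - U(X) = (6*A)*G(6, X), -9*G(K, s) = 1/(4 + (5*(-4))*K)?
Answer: 150688/87 ≈ 1732.0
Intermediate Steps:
G(K, s) = -1/(9*(4 - 20*K)) (G(K, s) = -1/(9*(4 + (5*(-4))*K)) = -1/(9*(4 - 20*K)))
A = 625
U(X) = -277/174 (U(X) = 2 - 6*625*1/(36*(-1 + 5*6)) = 2 - 3750*1/(36*(-1 + 30)) = 2 - 3750*(1/36)/29 = 2 - 3750*(1/36)*(1/29) = 2 - 3750/1044 = 2 - 1*625/174 = 2 - 625/174 = -277/174)
(-32*34)*U(3*6) = -32*34*(-277/174) = -1088*(-277/174) = 150688/87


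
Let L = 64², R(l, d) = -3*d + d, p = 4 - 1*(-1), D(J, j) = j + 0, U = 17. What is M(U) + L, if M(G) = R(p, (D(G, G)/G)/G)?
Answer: 69630/17 ≈ 4095.9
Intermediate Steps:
D(J, j) = j
p = 5 (p = 4 + 1 = 5)
R(l, d) = -2*d
M(G) = -2/G (M(G) = -2*G/G/G = -2/G)
L = 4096
M(U) + L = -2/17 + 4096 = 69630/17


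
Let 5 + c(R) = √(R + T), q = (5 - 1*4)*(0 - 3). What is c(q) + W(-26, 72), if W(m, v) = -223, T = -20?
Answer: -228 + I*√23 ≈ -228.0 + 4.7958*I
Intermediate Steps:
q = -3 (q = (5 - 4)*(-3) = 1*(-3) = -3)
c(R) = -5 + √(-20 + R) (c(R) = -5 + √(R - 20) = -5 + √(-20 + R))
c(q) + W(-26, 72) = (-5 + √(-20 - 3)) - 223 = (-5 + √(-23)) - 223 = (-5 + I*√23) - 223 = -228 + I*√23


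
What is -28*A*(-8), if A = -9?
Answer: -2016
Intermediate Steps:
-28*A*(-8) = -28*(-9)*(-8) = 252*(-8) = -2016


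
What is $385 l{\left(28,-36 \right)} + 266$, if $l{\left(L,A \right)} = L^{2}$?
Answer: $302106$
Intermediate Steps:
$385 l{\left(28,-36 \right)} + 266 = 385 \cdot 28^{2} + 266 = 385 \cdot 784 + 266 = 301840 + 266 = 302106$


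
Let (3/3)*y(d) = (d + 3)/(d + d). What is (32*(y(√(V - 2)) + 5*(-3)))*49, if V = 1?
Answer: -22736 - 2352*I ≈ -22736.0 - 2352.0*I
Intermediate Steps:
y(d) = (3 + d)/(2*d) (y(d) = (d + 3)/(d + d) = (3 + d)/((2*d)) = (3 + d)*(1/(2*d)) = (3 + d)/(2*d))
(32*(y(√(V - 2)) + 5*(-3)))*49 = (32*((3 + √(1 - 2))/(2*(√(1 - 2))) + 5*(-3)))*49 = (32*((3 + √(-1))/(2*(√(-1))) - 15))*49 = (32*((3 + I)/(2*I) - 15))*49 = (32*((-I)*(3 + I)/2 - 15))*49 = (32*(-I*(3 + I)/2 - 15))*49 = (32*(-15 - I*(3 + I)/2))*49 = (-480 - 16*I*(3 + I))*49 = -23520 - 784*I*(3 + I)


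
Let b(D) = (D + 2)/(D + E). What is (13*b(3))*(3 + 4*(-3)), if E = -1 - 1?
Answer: -585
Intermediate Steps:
E = -2
b(D) = (2 + D)/(-2 + D) (b(D) = (D + 2)/(D - 2) = (2 + D)/(-2 + D))
(13*b(3))*(3 + 4*(-3)) = (13*((2 + 3)/(-2 + 3)))*(3 + 4*(-3)) = (13*(5/1))*(3 - 12) = (13*(1*5))*(-9) = (13*5)*(-9) = 65*(-9) = -585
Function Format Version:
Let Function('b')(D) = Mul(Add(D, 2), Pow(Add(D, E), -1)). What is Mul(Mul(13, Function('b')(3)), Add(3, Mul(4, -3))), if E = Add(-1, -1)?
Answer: -585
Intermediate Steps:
E = -2
Function('b')(D) = Mul(Pow(Add(-2, D), -1), Add(2, D)) (Function('b')(D) = Mul(Add(D, 2), Pow(Add(D, -2), -1)) = Mul(Add(2, D), Pow(Add(-2, D), -1)) = Mul(Pow(Add(-2, D), -1), Add(2, D)))
Mul(Mul(13, Function('b')(3)), Add(3, Mul(4, -3))) = Mul(Mul(13, Mul(Pow(Add(-2, 3), -1), Add(2, 3))), Add(3, Mul(4, -3))) = Mul(Mul(13, Mul(Pow(1, -1), 5)), Add(3, -12)) = Mul(Mul(13, Mul(1, 5)), -9) = Mul(Mul(13, 5), -9) = Mul(65, -9) = -585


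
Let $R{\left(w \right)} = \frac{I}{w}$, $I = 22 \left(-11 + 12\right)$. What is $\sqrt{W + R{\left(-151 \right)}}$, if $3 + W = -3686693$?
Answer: $\frac{i \sqrt{84060358818}}{151} \approx 1920.1 i$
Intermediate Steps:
$W = -3686696$ ($W = -3 - 3686693 = -3686696$)
$I = 22$ ($I = 22 \cdot 1 = 22$)
$R{\left(w \right)} = \frac{22}{w}$
$\sqrt{W + R{\left(-151 \right)}} = \sqrt{-3686696 + \frac{22}{-151}} = \sqrt{-3686696 + 22 \left(- \frac{1}{151}\right)} = \sqrt{-3686696 - \frac{22}{151}} = \sqrt{- \frac{556691118}{151}} = \frac{i \sqrt{84060358818}}{151}$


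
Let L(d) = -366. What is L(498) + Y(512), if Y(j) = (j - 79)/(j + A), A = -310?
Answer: -73499/202 ≈ -363.86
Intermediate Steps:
Y(j) = (-79 + j)/(-310 + j) (Y(j) = (j - 79)/(j - 310) = (-79 + j)/(-310 + j))
L(498) + Y(512) = -366 + (-79 + 512)/(-310 + 512) = -366 + 433/202 = -73499/202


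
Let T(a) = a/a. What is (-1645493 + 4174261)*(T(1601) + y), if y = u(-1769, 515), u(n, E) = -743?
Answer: -1876345856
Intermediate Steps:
y = -743
T(a) = 1
(-1645493 + 4174261)*(T(1601) + y) = (-1645493 + 4174261)*(1 - 743) = 2528768*(-742) = -1876345856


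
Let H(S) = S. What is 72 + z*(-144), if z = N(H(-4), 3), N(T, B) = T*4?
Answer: 2376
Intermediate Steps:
N(T, B) = 4*T
z = -16 (z = 4*(-4) = -16)
72 + z*(-144) = 72 - 16*(-144) = 72 + 2304 = 2376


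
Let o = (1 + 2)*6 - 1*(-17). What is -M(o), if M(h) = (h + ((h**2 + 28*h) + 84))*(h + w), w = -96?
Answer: 141764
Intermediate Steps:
o = 35 (o = 3*6 + 17 = 18 + 17 = 35)
M(h) = (-96 + h)*(84 + h**2 + 29*h) (M(h) = (h + ((h**2 + 28*h) + 84))*(h - 96) = (h + (84 + h**2 + 28*h))*(-96 + h) = (84 + h**2 + 29*h)*(-96 + h) = (-96 + h)*(84 + h**2 + 29*h))
-M(o) = -(-8064 + 35**3 - 2700*35 - 67*35**2) = -(-8064 + 42875 - 94500 - 67*1225) = -(-8064 + 42875 - 94500 - 82075) = -1*(-141764) = 141764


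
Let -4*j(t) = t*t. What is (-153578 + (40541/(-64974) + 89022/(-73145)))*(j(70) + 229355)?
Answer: -2378717252696326567/67893189 ≈ -3.5036e+10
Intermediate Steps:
j(t) = -t²/4 (j(t) = -t*t/4 = -t²/4)
(-153578 + (40541/(-64974) + 89022/(-73145)))*(j(70) + 229355) = (-153578 + (40541/(-64974) + 89022/(-73145)))*(-¼*70² + 229355) = (-153578 + (40541*(-1/64974) + 89022*(-1/73145)))*(-¼*4900 + 229355) = (-153578 + (-40541/64974 - 89022/73145))*(-1225 + 229355) = (-153578 - 8749486873/4752523230)*228130 = -729891762103813/4752523230*228130 = -2378717252696326567/67893189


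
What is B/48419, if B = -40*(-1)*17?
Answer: 680/48419 ≈ 0.014044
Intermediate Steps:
B = 680 (B = 40*17 = 680)
B/48419 = 680/48419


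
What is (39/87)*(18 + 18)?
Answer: 468/29 ≈ 16.138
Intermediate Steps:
(39/87)*(18 + 18) = (39*(1/87))*36 = (13/29)*36 = 468/29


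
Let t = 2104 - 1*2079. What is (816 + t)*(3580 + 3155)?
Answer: 5664135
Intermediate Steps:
t = 25 (t = 2104 - 2079 = 25)
(816 + t)*(3580 + 3155) = (816 + 25)*(3580 + 3155) = 841*6735 = 5664135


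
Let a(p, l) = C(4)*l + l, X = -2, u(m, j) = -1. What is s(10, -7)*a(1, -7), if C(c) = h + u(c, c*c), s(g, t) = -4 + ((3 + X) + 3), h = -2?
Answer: 0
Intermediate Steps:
s(g, t) = 0 (s(g, t) = -4 + ((3 - 2) + 3) = -4 + (1 + 3) = -4 + 4 = 0)
C(c) = -3 (C(c) = -2 - 1 = -3)
a(p, l) = -2*l (a(p, l) = -3*l + l = -2*l)
s(10, -7)*a(1, -7) = 0*(-2*(-7)) = 0*14 = 0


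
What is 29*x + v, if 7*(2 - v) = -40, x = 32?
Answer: 6550/7 ≈ 935.71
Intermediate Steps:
v = 54/7 (v = 2 - ⅐*(-40) = 2 + 40/7 = 54/7 ≈ 7.7143)
29*x + v = 29*32 + 54/7 = 928 + 54/7 = 6550/7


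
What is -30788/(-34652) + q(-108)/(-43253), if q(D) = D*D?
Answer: 231873109/374700739 ≈ 0.61882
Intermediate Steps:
q(D) = D**2
-30788/(-34652) + q(-108)/(-43253) = -30788/(-34652) + (-108)**2/(-43253) = -30788*(-1/34652) + 11664*(-1/43253) = 7697/8663 - 11664/43253 = 231873109/374700739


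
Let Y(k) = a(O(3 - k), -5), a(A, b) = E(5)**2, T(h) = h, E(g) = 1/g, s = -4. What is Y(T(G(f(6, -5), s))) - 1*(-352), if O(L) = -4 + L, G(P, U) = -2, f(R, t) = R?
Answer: 8801/25 ≈ 352.04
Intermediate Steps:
a(A, b) = 1/25 (a(A, b) = (1/5)**2 = 1/25)
Y(k) = 1/25
Y(T(G(f(6, -5), s))) - 1*(-352) = 1/25 - 1*(-352) = 1/25 + 352 = 8801/25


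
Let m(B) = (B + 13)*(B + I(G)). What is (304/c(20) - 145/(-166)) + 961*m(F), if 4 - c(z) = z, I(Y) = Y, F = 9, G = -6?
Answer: 10525707/166 ≈ 63408.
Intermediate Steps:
c(z) = 4 - z
m(B) = (-6 + B)*(13 + B) (m(B) = (B + 13)*(B - 6) = (13 + B)*(-6 + B) = (-6 + B)*(13 + B))
(304/c(20) - 145/(-166)) + 961*m(F) = (304/(4 - 1*20) - 145/(-166)) + 961*(-78 + 9² + 7*9) = (304/(4 - 20) - 145*(-1/166)) + 961*(-78 + 81 + 63) = (304/(-16) + 145/166) + 961*66 = (304*(-1/16) + 145/166) + 63426 = (-19 + 145/166) + 63426 = -3009/166 + 63426 = 10525707/166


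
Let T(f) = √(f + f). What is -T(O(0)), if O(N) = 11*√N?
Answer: 0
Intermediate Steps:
T(f) = √2*√f (T(f) = √(2*f) = √2*√f)
-T(O(0)) = -√2*√(11*√0) = -√2*√(11*0) = -√2*√0 = -√2*0 = -1*0 = 0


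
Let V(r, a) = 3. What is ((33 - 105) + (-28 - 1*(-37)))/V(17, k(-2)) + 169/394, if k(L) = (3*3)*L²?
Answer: -8105/394 ≈ -20.571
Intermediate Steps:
k(L) = 9*L²
((33 - 105) + (-28 - 1*(-37)))/V(17, k(-2)) + 169/394 = ((33 - 105) + (-28 - 1*(-37)))/3 + 169/394 = (-72 + (-28 + 37))*(⅓) + 169*(1/394) = (-72 + 9)*(⅓) + 169/394 = -63*⅓ + 169/394 = -21 + 169/394 = -8105/394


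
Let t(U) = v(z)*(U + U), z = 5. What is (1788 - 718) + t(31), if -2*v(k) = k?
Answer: 915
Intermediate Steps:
v(k) = -k/2
t(U) = -5*U (t(U) = (-½*5)*(U + U) = -5*U)
(1788 - 718) + t(31) = (1788 - 718) - 5*31 = 1070 - 155 = 915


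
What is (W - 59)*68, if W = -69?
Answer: -8704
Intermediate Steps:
(W - 59)*68 = (-69 - 59)*68 = -128*68 = -8704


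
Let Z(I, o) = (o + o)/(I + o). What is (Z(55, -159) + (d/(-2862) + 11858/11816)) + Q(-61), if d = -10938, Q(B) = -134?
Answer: -165012805/1308411 ≈ -126.12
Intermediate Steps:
Z(I, o) = 2*o/(I + o) (Z(I, o) = (2*o)/(I + o) = 2*o/(I + o))
(Z(55, -159) + (d/(-2862) + 11858/11816)) + Q(-61) = (2*(-159)/(55 - 159) + (-10938/(-2862) + 11858/11816)) - 134 = (2*(-159)/(-104) + (-10938*(-1/2862) + 11858*(1/11816))) - 134 = (2*(-159)*(-1/104) + (1823/477 + 847/844)) - 134 = (159/52 + 1942631/402588) - 134 = 10314269/1308411 - 134 = -165012805/1308411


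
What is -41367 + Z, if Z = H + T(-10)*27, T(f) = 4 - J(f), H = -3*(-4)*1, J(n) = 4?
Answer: -41355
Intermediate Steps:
H = 12 (H = 12*1 = 12)
T(f) = 0 (T(f) = 4 - 1*4 = 4 - 4 = 0)
Z = 12 (Z = 12 + 0*27 = 12 + 0 = 12)
-41367 + Z = -41367 + 12 = -41355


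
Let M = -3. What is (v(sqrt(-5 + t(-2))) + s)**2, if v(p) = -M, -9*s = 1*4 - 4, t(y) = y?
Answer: 9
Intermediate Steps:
s = 0 (s = -(1*4 - 4)/9 = -(4 - 4)/9 = -1/9*0 = 0)
v(p) = 3 (v(p) = -1*(-3) = 3)
(v(sqrt(-5 + t(-2))) + s)**2 = (3 + 0)**2 = 3**2 = 9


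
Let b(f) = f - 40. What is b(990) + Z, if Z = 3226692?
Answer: 3227642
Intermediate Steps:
b(f) = -40 + f
b(990) + Z = (-40 + 990) + 3226692 = 950 + 3226692 = 3227642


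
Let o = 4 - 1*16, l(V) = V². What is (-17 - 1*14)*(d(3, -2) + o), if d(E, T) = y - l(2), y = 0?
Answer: 496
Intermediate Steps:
o = -12 (o = 4 - 16 = -12)
d(E, T) = -4 (d(E, T) = 0 - 1*2² = 0 - 1*4 = 0 - 4 = -4)
(-17 - 1*14)*(d(3, -2) + o) = (-17 - 1*14)*(-4 - 12) = (-17 - 14)*(-16) = -31*(-16) = 496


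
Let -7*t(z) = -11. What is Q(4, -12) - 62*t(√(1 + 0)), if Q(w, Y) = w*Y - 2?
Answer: -1032/7 ≈ -147.43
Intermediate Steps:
Q(w, Y) = -2 + Y*w (Q(w, Y) = Y*w - 2 = -2 + Y*w)
t(z) = 11/7 (t(z) = -⅐*(-11) = 11/7)
Q(4, -12) - 62*t(√(1 + 0)) = (-2 - 12*4) - 62*11/7 = (-2 - 48) - 682/7 = -50 - 682/7 = -1032/7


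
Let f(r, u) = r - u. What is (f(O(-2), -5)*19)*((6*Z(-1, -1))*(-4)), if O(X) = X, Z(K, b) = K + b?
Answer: 2736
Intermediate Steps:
(f(O(-2), -5)*19)*((6*Z(-1, -1))*(-4)) = ((-2 - 1*(-5))*19)*((6*(-1 - 1))*(-4)) = ((-2 + 5)*19)*((6*(-2))*(-4)) = (3*19)*(-12*(-4)) = 57*48 = 2736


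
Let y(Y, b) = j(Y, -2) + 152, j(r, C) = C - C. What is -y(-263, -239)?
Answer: -152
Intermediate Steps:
j(r, C) = 0
y(Y, b) = 152 (y(Y, b) = 0 + 152 = 152)
-y(-263, -239) = -1*152 = -152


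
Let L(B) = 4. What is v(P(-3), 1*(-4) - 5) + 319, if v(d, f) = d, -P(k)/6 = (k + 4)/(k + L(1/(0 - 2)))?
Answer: 313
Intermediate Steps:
P(k) = -6 (P(k) = -6*(k + 4)/(k + 4) = -6*(4 + k)/(4 + k) = -6*1 = -6)
v(P(-3), 1*(-4) - 5) + 319 = -6 + 319 = 313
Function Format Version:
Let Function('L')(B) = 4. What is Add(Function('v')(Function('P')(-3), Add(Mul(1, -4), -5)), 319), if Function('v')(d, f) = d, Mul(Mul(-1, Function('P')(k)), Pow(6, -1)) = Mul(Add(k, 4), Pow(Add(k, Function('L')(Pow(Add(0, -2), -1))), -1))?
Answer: 313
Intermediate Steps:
Function('P')(k) = -6 (Function('P')(k) = Mul(-6, Mul(Add(k, 4), Pow(Add(k, 4), -1))) = Mul(-6, Mul(Add(4, k), Pow(Add(4, k), -1))) = Mul(-6, 1) = -6)
Add(Function('v')(Function('P')(-3), Add(Mul(1, -4), -5)), 319) = Add(-6, 319) = 313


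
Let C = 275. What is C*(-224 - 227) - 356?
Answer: -124381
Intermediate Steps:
C*(-224 - 227) - 356 = 275*(-224 - 227) - 356 = 275*(-451) - 356 = -124025 - 356 = -124381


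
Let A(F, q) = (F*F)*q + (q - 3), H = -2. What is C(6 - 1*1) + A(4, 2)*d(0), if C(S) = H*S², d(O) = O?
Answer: -50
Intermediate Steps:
C(S) = -2*S²
A(F, q) = -3 + q + q*F² (A(F, q) = F²*q + (-3 + q) = q*F² + (-3 + q) = -3 + q + q*F²)
C(6 - 1*1) + A(4, 2)*d(0) = -2*(6 - 1*1)² + (-3 + 2 + 2*4²)*0 = -2*(6 - 1)² + (-3 + 2 + 2*16)*0 = -2*5² + (-3 + 2 + 32)*0 = -2*25 + 31*0 = -50 + 0 = -50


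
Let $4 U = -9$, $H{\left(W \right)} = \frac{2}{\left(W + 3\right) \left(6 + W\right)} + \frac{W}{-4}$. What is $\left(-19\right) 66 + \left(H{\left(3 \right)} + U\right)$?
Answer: $- \frac{33938}{27} \approx -1257.0$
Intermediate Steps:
$H{\left(W \right)} = - \frac{W}{4} + \frac{2}{\left(3 + W\right) \left(6 + W\right)}$ ($H{\left(W \right)} = \frac{2}{\left(3 + W\right) \left(6 + W\right)} + W \left(- \frac{1}{4}\right) = 2 \frac{1}{\left(3 + W\right) \left(6 + W\right)} - \frac{W}{4} = \frac{2}{\left(3 + W\right) \left(6 + W\right)} - \frac{W}{4} = - \frac{W}{4} + \frac{2}{\left(3 + W\right) \left(6 + W\right)}$)
$U = - \frac{9}{4}$ ($U = \frac{1}{4} \left(-9\right) = - \frac{9}{4} \approx -2.25$)
$\left(-19\right) 66 + \left(H{\left(3 \right)} + U\right) = \left(-19\right) 66 - \left(\frac{9}{4} - \frac{8 - 3^{3} - 54 - 9 \cdot 3^{2}}{4 \left(18 + 3^{2} + 9 \cdot 3\right)}\right) = -1254 - \left(\frac{9}{4} - \frac{8 - 27 - 54 - 81}{4 \left(18 + 9 + 27\right)}\right) = -1254 - \left(\frac{9}{4} - \frac{8 - 27 - 54 - 81}{4 \cdot 54}\right) = -1254 - \left(\frac{9}{4} - - \frac{77}{108}\right) = -1254 - \frac{80}{27} = - \frac{33938}{27}$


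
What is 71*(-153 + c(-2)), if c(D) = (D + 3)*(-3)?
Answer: -11076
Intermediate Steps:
c(D) = -9 - 3*D (c(D) = (3 + D)*(-3) = -9 - 3*D)
71*(-153 + c(-2)) = 71*(-153 + (-9 - 3*(-2))) = 71*(-153 + (-9 + 6)) = 71*(-153 - 3) = 71*(-156) = -11076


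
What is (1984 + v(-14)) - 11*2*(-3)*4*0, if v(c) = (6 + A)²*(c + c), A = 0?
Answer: 976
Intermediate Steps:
v(c) = 72*c (v(c) = (6 + 0)²*(c + c) = 6²*(2*c) = 36*(2*c) = 72*c)
(1984 + v(-14)) - 11*2*(-3)*4*0 = (1984 + 72*(-14)) - 11*2*(-3)*4*0 = (1984 - 1008) - (-66)*4*0 = 976 - 11*(-24)*0 = 976 + 264*0 = 976 + 0 = 976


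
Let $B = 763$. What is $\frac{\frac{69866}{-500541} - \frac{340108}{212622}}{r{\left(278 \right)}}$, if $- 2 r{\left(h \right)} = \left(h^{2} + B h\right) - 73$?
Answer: $\frac{4113178824}{342130118848235} \approx 1.2022 \cdot 10^{-5}$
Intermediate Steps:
$r{\left(h \right)} = \frac{73}{2} - \frac{763 h}{2} - \frac{h^{2}}{2}$ ($r{\left(h \right)} = - \frac{\left(h^{2} + 763 h\right) - 73}{2} = - \frac{-73 + h^{2} + 763 h}{2} = \frac{73}{2} - \frac{763 h}{2} - \frac{h^{2}}{2}$)
$\frac{\frac{69866}{-500541} - \frac{340108}{212622}}{r{\left(278 \right)}} = \frac{\frac{69866}{-500541} - \frac{340108}{212622}}{\frac{73}{2} - 106057 - \frac{278^{2}}{2}} = \frac{69866 \left(- \frac{1}{500541}\right) - \frac{170054}{106311}}{\frac{73}{2} - 106057 - 38642} = \frac{- \frac{69866}{500541} - \frac{170054}{106311}}{\frac{73}{2} - 106057 - 38642} = - \frac{10282947060}{5912557139 \left(- \frac{289325}{2}\right)} = \left(- \frac{10282947060}{5912557139}\right) \left(- \frac{2}{289325}\right) = \frac{4113178824}{342130118848235}$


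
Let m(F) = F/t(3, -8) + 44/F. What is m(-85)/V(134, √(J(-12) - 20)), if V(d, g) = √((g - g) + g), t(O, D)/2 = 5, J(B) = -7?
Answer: 511*3^(¼)*I^(3/2)/170 ≈ -2.7973 + 2.7973*I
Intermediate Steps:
t(O, D) = 10 (t(O, D) = 2*5 = 10)
V(d, g) = √g (V(d, g) = √(0 + g) = √g)
m(F) = 44/F + F/10 (m(F) = F/10 + 44/F = 44/F + F/10)
m(-85)/V(134, √(J(-12) - 20)) = (44/(-85) + (⅒)*(-85))/(√(√(-7 - 20))) = (44*(-1/85) - 17/2)/(√(√(-27))) = (-44/85 - 17/2)/(√(3*I*√3)) = -1533*(-3^(¼)*I^(3/2)/3)/170 = -(-511)*3^(¼)*I^(3/2)/170 = 511*3^(¼)*I^(3/2)/170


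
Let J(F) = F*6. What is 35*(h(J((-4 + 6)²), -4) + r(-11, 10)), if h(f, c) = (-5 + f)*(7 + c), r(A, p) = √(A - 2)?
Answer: 1995 + 35*I*√13 ≈ 1995.0 + 126.19*I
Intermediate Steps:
r(A, p) = √(-2 + A)
J(F) = 6*F
35*(h(J((-4 + 6)²), -4) + r(-11, 10)) = 35*((-35 - 5*(-4) + 7*(6*(-4 + 6)²) - 24*(-4 + 6)²) + √(-2 - 11)) = 35*((-35 + 20 + 7*(6*2²) - 24*2²) + √(-13)) = 35*((-35 + 20 + 7*(6*4) - 24*4) + I*√13) = 35*((-35 + 20 + 7*24 - 4*24) + I*√13) = 35*((-35 + 20 + 168 - 96) + I*√13) = 35*(57 + I*√13) = 1995 + 35*I*√13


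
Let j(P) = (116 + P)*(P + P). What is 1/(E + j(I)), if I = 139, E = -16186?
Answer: 1/54704 ≈ 1.8280e-5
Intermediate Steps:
j(P) = 2*P*(116 + P) (j(P) = (116 + P)*(2*P) = 2*P*(116 + P))
1/(E + j(I)) = 1/(-16186 + 2*139*(116 + 139)) = 1/(-16186 + 2*139*255) = 1/(-16186 + 70890) = 1/54704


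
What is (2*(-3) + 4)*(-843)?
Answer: 1686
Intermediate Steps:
(2*(-3) + 4)*(-843) = (-6 + 4)*(-843) = -2*(-843) = 1686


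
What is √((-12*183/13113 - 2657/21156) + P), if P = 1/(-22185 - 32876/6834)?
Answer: I*√400261766065903216702876080837/1168588719293118 ≈ 0.54139*I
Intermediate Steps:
P = -3417/75822583 (P = 1/(-22185 - 32876*1/6834) = 1/(-22185 - 16438/3417) = 1/(-75822583/3417) = -3417/75822583 ≈ -4.5066e-5)
√((-12*183/13113 - 2657/21156) + P) = √((-12*183/13113 - 2657/21156) - 3417/75822583) = √((-2196*1/13113 - 2657*1/21156) - 3417/75822583) = √((-244/1457 - 2657/21156) - 3417/75822583) = √(-9033313/30824292 - 3417/75822583) = √(-685034451313243/2337177438586236) = I*√400261766065903216702876080837/1168588719293118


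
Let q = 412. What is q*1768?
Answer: 728416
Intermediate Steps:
q*1768 = 412*1768 = 728416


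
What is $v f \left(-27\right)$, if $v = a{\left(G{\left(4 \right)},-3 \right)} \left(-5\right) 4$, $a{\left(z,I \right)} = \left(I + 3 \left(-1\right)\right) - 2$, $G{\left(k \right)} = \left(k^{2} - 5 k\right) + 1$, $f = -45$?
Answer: $194400$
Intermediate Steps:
$G{\left(k \right)} = 1 + k^{2} - 5 k$
$a{\left(z,I \right)} = -5 + I$ ($a{\left(z,I \right)} = \left(I - 3\right) - 2 = \left(-3 + I\right) - 2 = -5 + I$)
$v = 160$ ($v = \left(-5 - 3\right) \left(-5\right) 4 = \left(-8\right) \left(-5\right) 4 = 40 \cdot 4 = 160$)
$v f \left(-27\right) = 160 \left(-45\right) \left(-27\right) = \left(-7200\right) \left(-27\right) = 194400$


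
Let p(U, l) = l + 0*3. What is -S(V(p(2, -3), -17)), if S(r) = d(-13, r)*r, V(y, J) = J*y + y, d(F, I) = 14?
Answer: -672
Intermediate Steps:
p(U, l) = l (p(U, l) = l + 0 = l)
V(y, J) = y + J*y
S(r) = 14*r
-S(V(p(2, -3), -17)) = -14*(-3*(1 - 17)) = -14*(-3*(-16)) = -14*48 = -1*672 = -672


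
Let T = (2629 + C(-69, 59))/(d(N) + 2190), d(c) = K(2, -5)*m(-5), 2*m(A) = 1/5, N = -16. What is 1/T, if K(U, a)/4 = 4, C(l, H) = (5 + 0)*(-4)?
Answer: 10958/13045 ≈ 0.84002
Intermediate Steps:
C(l, H) = -20 (C(l, H) = 5*(-4) = -20)
m(A) = 1/10 (m(A) = (1/2)/5 = (1/2)*(1/5) = 1/10)
K(U, a) = 16 (K(U, a) = 4*4 = 16)
d(c) = 8/5 (d(c) = 16*(1/10) = 8/5)
T = 13045/10958 (T = (2629 - 20)/(8/5 + 2190) = 2609/(10958/5) = 2609*(5/10958) = 13045/10958 ≈ 1.1905)
1/T = 1/(13045/10958) = 10958/13045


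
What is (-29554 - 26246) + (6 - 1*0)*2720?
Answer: -39480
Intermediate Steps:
(-29554 - 26246) + (6 - 1*0)*2720 = -55800 + (6 + 0)*2720 = -55800 + 6*2720 = -55800 + 16320 = -39480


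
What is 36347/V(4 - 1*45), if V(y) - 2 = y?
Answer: -36347/39 ≈ -931.97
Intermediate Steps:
V(y) = 2 + y
36347/V(4 - 1*45) = 36347/(2 + (4 - 1*45)) = 36347/(2 + (4 - 45)) = 36347/(2 - 41) = 36347/(-39) = 36347*(-1/39) = -36347/39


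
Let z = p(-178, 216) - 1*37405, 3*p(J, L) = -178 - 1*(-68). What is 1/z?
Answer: -3/112325 ≈ -2.6708e-5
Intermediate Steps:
p(J, L) = -110/3 (p(J, L) = (-178 - 1*(-68))/3 = (-178 + 68)/3 = (1/3)*(-110) = -110/3)
z = -112325/3 (z = -110/3 - 1*37405 = -110/3 - 37405 = -112325/3 ≈ -37442.)
1/z = 1/(-112325/3) = -3/112325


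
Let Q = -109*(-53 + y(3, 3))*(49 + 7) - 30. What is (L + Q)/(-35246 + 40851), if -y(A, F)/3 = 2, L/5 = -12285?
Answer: 298681/5605 ≈ 53.288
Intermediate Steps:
L = -61425 (L = 5*(-12285) = -61425)
y(A, F) = -6 (y(A, F) = -3*2 = -6)
Q = 360106 (Q = -109*(-53 - 6)*(49 + 7) - 30 = -(-6431)*56 - 30 = -109*(-3304) - 30 = 360136 - 30 = 360106)
(L + Q)/(-35246 + 40851) = (-61425 + 360106)/(-35246 + 40851) = 298681/5605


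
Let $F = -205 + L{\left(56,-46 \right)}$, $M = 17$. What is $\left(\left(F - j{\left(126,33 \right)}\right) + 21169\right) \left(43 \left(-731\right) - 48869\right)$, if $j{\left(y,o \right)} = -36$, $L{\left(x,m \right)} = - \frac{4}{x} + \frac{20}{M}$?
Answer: $- \frac{200685257713}{119} \approx -1.6864 \cdot 10^{9}$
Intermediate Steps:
$L{\left(x,m \right)} = \frac{20}{17} - \frac{4}{x}$ ($L{\left(x,m \right)} = - \frac{4}{x} + \frac{20}{17} = \frac{20}{17} - \frac{4}{x}$)
$F = - \frac{48527}{238}$ ($F = -205 + \left(\frac{20}{17} - \frac{4}{56}\right) = -205 + \left(\frac{20}{17} - \frac{1}{14}\right) = -205 + \frac{263}{238} = - \frac{48527}{238} \approx -203.9$)
$\left(\left(F - j{\left(126,33 \right)}\right) + 21169\right) \left(43 \left(-731\right) - 48869\right) = \left(\left(- \frac{48527}{238} - -36\right) + 21169\right) \left(43 \left(-731\right) - 48869\right) = \left(\left(- \frac{48527}{238} + 36\right) + 21169\right) \left(-31433 - 48869\right) = \left(- \frac{39959}{238} + 21169\right) \left(-80302\right) = \frac{4998263}{238} \left(-80302\right) = - \frac{200685257713}{119}$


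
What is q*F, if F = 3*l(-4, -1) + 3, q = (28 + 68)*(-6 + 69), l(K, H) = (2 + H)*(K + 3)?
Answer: 0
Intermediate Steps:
l(K, H) = (2 + H)*(3 + K)
q = 6048 (q = 96*63 = 6048)
F = 0 (F = 3*(6 + 2*(-4) + 3*(-1) - 1*(-4)) + 3 = 3*(6 - 8 - 3 + 4) + 3 = 3*(-1) + 3 = -3 + 3 = 0)
q*F = 6048*0 = 0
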